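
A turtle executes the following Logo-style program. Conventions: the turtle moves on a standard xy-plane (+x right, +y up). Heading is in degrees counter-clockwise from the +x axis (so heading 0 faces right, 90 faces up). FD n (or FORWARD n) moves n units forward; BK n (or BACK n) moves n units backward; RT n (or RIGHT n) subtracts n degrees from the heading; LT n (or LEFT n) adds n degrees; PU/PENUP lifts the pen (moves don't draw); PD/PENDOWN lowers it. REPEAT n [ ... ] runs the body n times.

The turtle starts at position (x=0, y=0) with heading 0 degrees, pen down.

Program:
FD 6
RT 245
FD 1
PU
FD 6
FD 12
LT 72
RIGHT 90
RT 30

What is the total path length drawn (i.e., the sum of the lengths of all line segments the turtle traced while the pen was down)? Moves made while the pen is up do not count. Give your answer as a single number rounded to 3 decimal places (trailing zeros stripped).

Executing turtle program step by step:
Start: pos=(0,0), heading=0, pen down
FD 6: (0,0) -> (6,0) [heading=0, draw]
RT 245: heading 0 -> 115
FD 1: (6,0) -> (5.577,0.906) [heading=115, draw]
PU: pen up
FD 6: (5.577,0.906) -> (3.042,6.344) [heading=115, move]
FD 12: (3.042,6.344) -> (-2.03,17.22) [heading=115, move]
LT 72: heading 115 -> 187
RT 90: heading 187 -> 97
RT 30: heading 97 -> 67
Final: pos=(-2.03,17.22), heading=67, 2 segment(s) drawn

Segment lengths:
  seg 1: (0,0) -> (6,0), length = 6
  seg 2: (6,0) -> (5.577,0.906), length = 1
Total = 7

Answer: 7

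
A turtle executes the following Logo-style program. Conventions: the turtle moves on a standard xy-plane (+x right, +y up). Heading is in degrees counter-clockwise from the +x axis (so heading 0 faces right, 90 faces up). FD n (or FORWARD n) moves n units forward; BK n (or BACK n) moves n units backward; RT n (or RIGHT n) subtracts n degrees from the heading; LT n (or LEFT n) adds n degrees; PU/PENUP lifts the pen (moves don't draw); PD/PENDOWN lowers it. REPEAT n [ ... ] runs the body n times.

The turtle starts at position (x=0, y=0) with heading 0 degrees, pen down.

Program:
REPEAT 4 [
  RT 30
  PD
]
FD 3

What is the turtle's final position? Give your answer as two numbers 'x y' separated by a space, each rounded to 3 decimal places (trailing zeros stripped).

Answer: -1.5 -2.598

Derivation:
Executing turtle program step by step:
Start: pos=(0,0), heading=0, pen down
REPEAT 4 [
  -- iteration 1/4 --
  RT 30: heading 0 -> 330
  PD: pen down
  -- iteration 2/4 --
  RT 30: heading 330 -> 300
  PD: pen down
  -- iteration 3/4 --
  RT 30: heading 300 -> 270
  PD: pen down
  -- iteration 4/4 --
  RT 30: heading 270 -> 240
  PD: pen down
]
FD 3: (0,0) -> (-1.5,-2.598) [heading=240, draw]
Final: pos=(-1.5,-2.598), heading=240, 1 segment(s) drawn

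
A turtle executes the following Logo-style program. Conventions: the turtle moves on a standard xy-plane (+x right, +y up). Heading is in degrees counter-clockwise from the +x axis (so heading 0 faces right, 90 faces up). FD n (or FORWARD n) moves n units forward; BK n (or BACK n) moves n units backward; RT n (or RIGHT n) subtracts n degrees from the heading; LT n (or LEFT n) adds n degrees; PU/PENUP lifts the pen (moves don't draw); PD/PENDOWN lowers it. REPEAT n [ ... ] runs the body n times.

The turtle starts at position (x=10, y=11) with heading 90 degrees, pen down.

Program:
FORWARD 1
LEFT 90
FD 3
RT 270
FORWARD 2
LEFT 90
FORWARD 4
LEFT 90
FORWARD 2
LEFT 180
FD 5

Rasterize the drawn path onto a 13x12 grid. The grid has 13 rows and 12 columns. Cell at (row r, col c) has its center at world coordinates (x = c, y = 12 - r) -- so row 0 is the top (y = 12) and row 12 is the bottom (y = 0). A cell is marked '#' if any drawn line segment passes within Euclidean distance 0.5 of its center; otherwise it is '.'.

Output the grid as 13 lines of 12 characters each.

Segment 0: (10,11) -> (10,12)
Segment 1: (10,12) -> (7,12)
Segment 2: (7,12) -> (7,10)
Segment 3: (7,10) -> (11,10)
Segment 4: (11,10) -> (11,12)
Segment 5: (11,12) -> (11,7)

Answer: .......#####
.......#..##
.......#####
...........#
...........#
...........#
............
............
............
............
............
............
............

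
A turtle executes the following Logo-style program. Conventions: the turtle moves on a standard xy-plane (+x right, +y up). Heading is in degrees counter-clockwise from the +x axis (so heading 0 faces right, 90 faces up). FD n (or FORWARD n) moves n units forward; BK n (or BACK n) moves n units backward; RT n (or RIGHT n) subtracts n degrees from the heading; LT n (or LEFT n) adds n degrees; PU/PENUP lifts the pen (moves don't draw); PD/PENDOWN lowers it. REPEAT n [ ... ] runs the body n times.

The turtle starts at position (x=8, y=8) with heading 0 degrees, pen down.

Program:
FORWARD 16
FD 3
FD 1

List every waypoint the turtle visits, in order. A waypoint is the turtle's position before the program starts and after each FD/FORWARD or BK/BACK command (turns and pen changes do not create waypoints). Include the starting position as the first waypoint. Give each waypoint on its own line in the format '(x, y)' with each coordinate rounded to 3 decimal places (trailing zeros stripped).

Executing turtle program step by step:
Start: pos=(8,8), heading=0, pen down
FD 16: (8,8) -> (24,8) [heading=0, draw]
FD 3: (24,8) -> (27,8) [heading=0, draw]
FD 1: (27,8) -> (28,8) [heading=0, draw]
Final: pos=(28,8), heading=0, 3 segment(s) drawn
Waypoints (4 total):
(8, 8)
(24, 8)
(27, 8)
(28, 8)

Answer: (8, 8)
(24, 8)
(27, 8)
(28, 8)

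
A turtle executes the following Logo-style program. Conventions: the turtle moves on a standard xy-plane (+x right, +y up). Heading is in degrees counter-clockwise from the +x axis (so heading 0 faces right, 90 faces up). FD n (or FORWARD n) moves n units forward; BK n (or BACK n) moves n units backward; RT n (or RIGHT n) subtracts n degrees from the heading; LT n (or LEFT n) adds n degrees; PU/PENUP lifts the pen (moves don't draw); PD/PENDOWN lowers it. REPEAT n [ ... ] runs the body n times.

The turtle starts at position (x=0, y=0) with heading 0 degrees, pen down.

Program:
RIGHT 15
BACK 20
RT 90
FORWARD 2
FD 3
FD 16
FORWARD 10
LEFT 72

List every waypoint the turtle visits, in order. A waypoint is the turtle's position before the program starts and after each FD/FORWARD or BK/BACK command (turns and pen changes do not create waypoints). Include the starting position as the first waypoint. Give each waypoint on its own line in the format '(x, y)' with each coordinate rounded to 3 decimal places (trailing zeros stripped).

Executing turtle program step by step:
Start: pos=(0,0), heading=0, pen down
RT 15: heading 0 -> 345
BK 20: (0,0) -> (-19.319,5.176) [heading=345, draw]
RT 90: heading 345 -> 255
FD 2: (-19.319,5.176) -> (-19.836,3.245) [heading=255, draw]
FD 3: (-19.836,3.245) -> (-20.613,0.347) [heading=255, draw]
FD 16: (-20.613,0.347) -> (-24.754,-15.108) [heading=255, draw]
FD 10: (-24.754,-15.108) -> (-27.342,-24.767) [heading=255, draw]
LT 72: heading 255 -> 327
Final: pos=(-27.342,-24.767), heading=327, 5 segment(s) drawn
Waypoints (6 total):
(0, 0)
(-19.319, 5.176)
(-19.836, 3.245)
(-20.613, 0.347)
(-24.754, -15.108)
(-27.342, -24.767)

Answer: (0, 0)
(-19.319, 5.176)
(-19.836, 3.245)
(-20.613, 0.347)
(-24.754, -15.108)
(-27.342, -24.767)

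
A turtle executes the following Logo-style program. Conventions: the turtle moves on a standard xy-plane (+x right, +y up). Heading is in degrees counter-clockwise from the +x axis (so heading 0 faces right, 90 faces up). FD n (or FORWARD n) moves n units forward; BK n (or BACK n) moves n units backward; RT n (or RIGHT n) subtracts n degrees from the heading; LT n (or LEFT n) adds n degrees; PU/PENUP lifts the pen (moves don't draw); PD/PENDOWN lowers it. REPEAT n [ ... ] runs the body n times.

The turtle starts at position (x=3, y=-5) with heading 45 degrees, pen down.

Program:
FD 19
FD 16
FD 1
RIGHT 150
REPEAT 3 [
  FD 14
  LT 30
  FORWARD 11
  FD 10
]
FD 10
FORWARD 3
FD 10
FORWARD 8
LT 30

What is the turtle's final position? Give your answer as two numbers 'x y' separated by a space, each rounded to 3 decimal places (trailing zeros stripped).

Answer: 108.868 -65.082

Derivation:
Executing turtle program step by step:
Start: pos=(3,-5), heading=45, pen down
FD 19: (3,-5) -> (16.435,8.435) [heading=45, draw]
FD 16: (16.435,8.435) -> (27.749,19.749) [heading=45, draw]
FD 1: (27.749,19.749) -> (28.456,20.456) [heading=45, draw]
RT 150: heading 45 -> 255
REPEAT 3 [
  -- iteration 1/3 --
  FD 14: (28.456,20.456) -> (24.832,6.933) [heading=255, draw]
  LT 30: heading 255 -> 285
  FD 11: (24.832,6.933) -> (27.679,-3.692) [heading=285, draw]
  FD 10: (27.679,-3.692) -> (30.268,-13.352) [heading=285, draw]
  -- iteration 2/3 --
  FD 14: (30.268,-13.352) -> (33.891,-26.875) [heading=285, draw]
  LT 30: heading 285 -> 315
  FD 11: (33.891,-26.875) -> (41.669,-34.653) [heading=315, draw]
  FD 10: (41.669,-34.653) -> (48.74,-41.724) [heading=315, draw]
  -- iteration 3/3 --
  FD 14: (48.74,-41.724) -> (58.64,-51.623) [heading=315, draw]
  LT 30: heading 315 -> 345
  FD 11: (58.64,-51.623) -> (69.265,-54.47) [heading=345, draw]
  FD 10: (69.265,-54.47) -> (78.924,-57.058) [heading=345, draw]
]
FD 10: (78.924,-57.058) -> (88.583,-59.647) [heading=345, draw]
FD 3: (88.583,-59.647) -> (91.481,-60.423) [heading=345, draw]
FD 10: (91.481,-60.423) -> (101.141,-63.011) [heading=345, draw]
FD 8: (101.141,-63.011) -> (108.868,-65.082) [heading=345, draw]
LT 30: heading 345 -> 15
Final: pos=(108.868,-65.082), heading=15, 16 segment(s) drawn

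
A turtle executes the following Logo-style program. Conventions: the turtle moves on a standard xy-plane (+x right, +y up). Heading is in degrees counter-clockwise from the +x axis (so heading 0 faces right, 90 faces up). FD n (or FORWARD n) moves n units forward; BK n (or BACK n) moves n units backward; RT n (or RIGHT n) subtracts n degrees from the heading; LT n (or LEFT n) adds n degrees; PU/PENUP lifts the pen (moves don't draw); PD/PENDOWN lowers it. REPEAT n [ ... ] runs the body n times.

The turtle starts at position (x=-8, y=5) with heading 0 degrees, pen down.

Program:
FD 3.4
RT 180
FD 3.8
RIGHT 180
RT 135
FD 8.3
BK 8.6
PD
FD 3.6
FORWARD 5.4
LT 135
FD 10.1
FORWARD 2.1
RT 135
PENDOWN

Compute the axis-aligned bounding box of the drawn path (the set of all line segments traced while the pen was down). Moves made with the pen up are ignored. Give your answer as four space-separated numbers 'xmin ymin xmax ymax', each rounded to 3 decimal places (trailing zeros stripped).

Executing turtle program step by step:
Start: pos=(-8,5), heading=0, pen down
FD 3.4: (-8,5) -> (-4.6,5) [heading=0, draw]
RT 180: heading 0 -> 180
FD 3.8: (-4.6,5) -> (-8.4,5) [heading=180, draw]
RT 180: heading 180 -> 0
RT 135: heading 0 -> 225
FD 8.3: (-8.4,5) -> (-14.269,-0.869) [heading=225, draw]
BK 8.6: (-14.269,-0.869) -> (-8.188,5.212) [heading=225, draw]
PD: pen down
FD 3.6: (-8.188,5.212) -> (-10.733,2.667) [heading=225, draw]
FD 5.4: (-10.733,2.667) -> (-14.552,-1.152) [heading=225, draw]
LT 135: heading 225 -> 0
FD 10.1: (-14.552,-1.152) -> (-4.452,-1.152) [heading=0, draw]
FD 2.1: (-4.452,-1.152) -> (-2.352,-1.152) [heading=0, draw]
RT 135: heading 0 -> 225
PD: pen down
Final: pos=(-2.352,-1.152), heading=225, 8 segment(s) drawn

Segment endpoints: x in {-14.552, -14.269, -10.733, -8.4, -8.188, -8, -4.6, -4.452, -2.352}, y in {-1.152, -1.152, -1.152, -0.869, 2.667, 5, 5, 5.212}
xmin=-14.552, ymin=-1.152, xmax=-2.352, ymax=5.212

Answer: -14.552 -1.152 -2.352 5.212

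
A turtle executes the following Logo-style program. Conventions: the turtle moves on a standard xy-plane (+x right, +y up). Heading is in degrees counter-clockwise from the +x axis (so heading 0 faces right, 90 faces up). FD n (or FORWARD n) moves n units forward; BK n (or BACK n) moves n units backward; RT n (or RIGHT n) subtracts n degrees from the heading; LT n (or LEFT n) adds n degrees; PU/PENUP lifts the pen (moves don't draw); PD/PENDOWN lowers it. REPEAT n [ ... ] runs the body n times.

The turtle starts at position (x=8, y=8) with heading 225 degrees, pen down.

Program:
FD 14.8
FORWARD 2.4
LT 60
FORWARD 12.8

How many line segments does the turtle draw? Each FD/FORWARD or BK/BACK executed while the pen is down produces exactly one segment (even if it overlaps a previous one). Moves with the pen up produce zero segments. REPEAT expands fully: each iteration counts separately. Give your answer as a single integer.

Executing turtle program step by step:
Start: pos=(8,8), heading=225, pen down
FD 14.8: (8,8) -> (-2.465,-2.465) [heading=225, draw]
FD 2.4: (-2.465,-2.465) -> (-4.162,-4.162) [heading=225, draw]
LT 60: heading 225 -> 285
FD 12.8: (-4.162,-4.162) -> (-0.849,-16.526) [heading=285, draw]
Final: pos=(-0.849,-16.526), heading=285, 3 segment(s) drawn
Segments drawn: 3

Answer: 3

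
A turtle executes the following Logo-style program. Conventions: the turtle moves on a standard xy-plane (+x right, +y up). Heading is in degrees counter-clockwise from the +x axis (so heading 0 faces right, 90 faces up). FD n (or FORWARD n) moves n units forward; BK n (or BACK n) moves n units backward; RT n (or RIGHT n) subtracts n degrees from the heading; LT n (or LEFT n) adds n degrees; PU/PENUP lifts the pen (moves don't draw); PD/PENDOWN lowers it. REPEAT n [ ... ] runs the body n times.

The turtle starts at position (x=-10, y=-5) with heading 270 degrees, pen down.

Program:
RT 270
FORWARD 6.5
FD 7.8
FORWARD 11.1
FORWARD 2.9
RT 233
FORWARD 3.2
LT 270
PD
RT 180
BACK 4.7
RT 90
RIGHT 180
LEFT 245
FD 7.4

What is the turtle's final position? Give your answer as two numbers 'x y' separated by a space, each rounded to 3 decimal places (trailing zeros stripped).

Executing turtle program step by step:
Start: pos=(-10,-5), heading=270, pen down
RT 270: heading 270 -> 0
FD 6.5: (-10,-5) -> (-3.5,-5) [heading=0, draw]
FD 7.8: (-3.5,-5) -> (4.3,-5) [heading=0, draw]
FD 11.1: (4.3,-5) -> (15.4,-5) [heading=0, draw]
FD 2.9: (15.4,-5) -> (18.3,-5) [heading=0, draw]
RT 233: heading 0 -> 127
FD 3.2: (18.3,-5) -> (16.374,-2.444) [heading=127, draw]
LT 270: heading 127 -> 37
PD: pen down
RT 180: heading 37 -> 217
BK 4.7: (16.374,-2.444) -> (20.128,0.384) [heading=217, draw]
RT 90: heading 217 -> 127
RT 180: heading 127 -> 307
LT 245: heading 307 -> 192
FD 7.4: (20.128,0.384) -> (12.889,-1.154) [heading=192, draw]
Final: pos=(12.889,-1.154), heading=192, 7 segment(s) drawn

Answer: 12.889 -1.154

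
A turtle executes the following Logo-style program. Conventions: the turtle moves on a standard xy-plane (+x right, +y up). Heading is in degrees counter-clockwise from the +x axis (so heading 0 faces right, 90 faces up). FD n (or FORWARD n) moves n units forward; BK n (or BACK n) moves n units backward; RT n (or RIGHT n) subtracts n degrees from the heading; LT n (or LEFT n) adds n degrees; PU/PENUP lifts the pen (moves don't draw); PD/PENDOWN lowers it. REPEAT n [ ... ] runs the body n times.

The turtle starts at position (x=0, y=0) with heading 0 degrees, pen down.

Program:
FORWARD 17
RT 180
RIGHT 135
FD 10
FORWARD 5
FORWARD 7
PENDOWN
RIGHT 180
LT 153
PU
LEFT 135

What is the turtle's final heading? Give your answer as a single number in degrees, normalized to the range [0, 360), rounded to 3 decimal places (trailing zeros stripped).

Answer: 153

Derivation:
Executing turtle program step by step:
Start: pos=(0,0), heading=0, pen down
FD 17: (0,0) -> (17,0) [heading=0, draw]
RT 180: heading 0 -> 180
RT 135: heading 180 -> 45
FD 10: (17,0) -> (24.071,7.071) [heading=45, draw]
FD 5: (24.071,7.071) -> (27.607,10.607) [heading=45, draw]
FD 7: (27.607,10.607) -> (32.556,15.556) [heading=45, draw]
PD: pen down
RT 180: heading 45 -> 225
LT 153: heading 225 -> 18
PU: pen up
LT 135: heading 18 -> 153
Final: pos=(32.556,15.556), heading=153, 4 segment(s) drawn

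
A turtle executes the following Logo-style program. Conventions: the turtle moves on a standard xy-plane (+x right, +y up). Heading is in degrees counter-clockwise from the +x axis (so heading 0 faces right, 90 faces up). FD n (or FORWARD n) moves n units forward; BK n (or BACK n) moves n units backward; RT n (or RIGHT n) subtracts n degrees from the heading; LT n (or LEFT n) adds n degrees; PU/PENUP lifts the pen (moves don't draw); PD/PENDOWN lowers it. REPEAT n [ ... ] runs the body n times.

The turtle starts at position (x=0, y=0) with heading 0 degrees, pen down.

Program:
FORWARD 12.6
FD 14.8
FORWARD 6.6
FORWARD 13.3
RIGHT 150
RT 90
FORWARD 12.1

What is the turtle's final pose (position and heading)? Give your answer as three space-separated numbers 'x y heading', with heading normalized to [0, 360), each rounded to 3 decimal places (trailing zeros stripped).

Executing turtle program step by step:
Start: pos=(0,0), heading=0, pen down
FD 12.6: (0,0) -> (12.6,0) [heading=0, draw]
FD 14.8: (12.6,0) -> (27.4,0) [heading=0, draw]
FD 6.6: (27.4,0) -> (34,0) [heading=0, draw]
FD 13.3: (34,0) -> (47.3,0) [heading=0, draw]
RT 150: heading 0 -> 210
RT 90: heading 210 -> 120
FD 12.1: (47.3,0) -> (41.25,10.479) [heading=120, draw]
Final: pos=(41.25,10.479), heading=120, 5 segment(s) drawn

Answer: 41.25 10.479 120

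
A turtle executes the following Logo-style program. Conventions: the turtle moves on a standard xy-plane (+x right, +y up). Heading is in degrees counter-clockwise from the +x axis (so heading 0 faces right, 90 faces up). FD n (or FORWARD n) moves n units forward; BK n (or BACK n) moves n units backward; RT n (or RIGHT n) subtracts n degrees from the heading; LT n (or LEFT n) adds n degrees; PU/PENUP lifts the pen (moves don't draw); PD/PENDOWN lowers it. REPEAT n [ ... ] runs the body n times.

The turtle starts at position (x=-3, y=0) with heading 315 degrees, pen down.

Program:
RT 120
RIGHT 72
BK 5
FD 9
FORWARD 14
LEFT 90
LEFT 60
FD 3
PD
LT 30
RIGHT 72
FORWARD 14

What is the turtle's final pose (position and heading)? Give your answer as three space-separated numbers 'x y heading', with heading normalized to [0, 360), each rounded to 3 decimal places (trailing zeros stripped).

Answer: -21.457 1.22 231

Derivation:
Executing turtle program step by step:
Start: pos=(-3,0), heading=315, pen down
RT 120: heading 315 -> 195
RT 72: heading 195 -> 123
BK 5: (-3,0) -> (-0.277,-4.193) [heading=123, draw]
FD 9: (-0.277,-4.193) -> (-5.179,3.355) [heading=123, draw]
FD 14: (-5.179,3.355) -> (-12.804,15.096) [heading=123, draw]
LT 90: heading 123 -> 213
LT 60: heading 213 -> 273
FD 3: (-12.804,15.096) -> (-12.646,12.1) [heading=273, draw]
PD: pen down
LT 30: heading 273 -> 303
RT 72: heading 303 -> 231
FD 14: (-12.646,12.1) -> (-21.457,1.22) [heading=231, draw]
Final: pos=(-21.457,1.22), heading=231, 5 segment(s) drawn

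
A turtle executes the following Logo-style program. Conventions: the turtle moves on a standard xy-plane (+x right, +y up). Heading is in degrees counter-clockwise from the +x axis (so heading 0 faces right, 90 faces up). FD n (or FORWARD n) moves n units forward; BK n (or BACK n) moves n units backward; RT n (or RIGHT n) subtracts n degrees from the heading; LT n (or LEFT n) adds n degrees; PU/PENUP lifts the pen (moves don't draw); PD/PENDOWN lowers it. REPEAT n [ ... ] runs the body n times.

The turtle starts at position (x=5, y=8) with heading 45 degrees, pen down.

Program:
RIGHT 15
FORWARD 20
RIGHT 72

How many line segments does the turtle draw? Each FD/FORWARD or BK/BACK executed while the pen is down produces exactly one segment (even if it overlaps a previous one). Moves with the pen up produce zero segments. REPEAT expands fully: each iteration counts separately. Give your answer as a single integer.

Answer: 1

Derivation:
Executing turtle program step by step:
Start: pos=(5,8), heading=45, pen down
RT 15: heading 45 -> 30
FD 20: (5,8) -> (22.321,18) [heading=30, draw]
RT 72: heading 30 -> 318
Final: pos=(22.321,18), heading=318, 1 segment(s) drawn
Segments drawn: 1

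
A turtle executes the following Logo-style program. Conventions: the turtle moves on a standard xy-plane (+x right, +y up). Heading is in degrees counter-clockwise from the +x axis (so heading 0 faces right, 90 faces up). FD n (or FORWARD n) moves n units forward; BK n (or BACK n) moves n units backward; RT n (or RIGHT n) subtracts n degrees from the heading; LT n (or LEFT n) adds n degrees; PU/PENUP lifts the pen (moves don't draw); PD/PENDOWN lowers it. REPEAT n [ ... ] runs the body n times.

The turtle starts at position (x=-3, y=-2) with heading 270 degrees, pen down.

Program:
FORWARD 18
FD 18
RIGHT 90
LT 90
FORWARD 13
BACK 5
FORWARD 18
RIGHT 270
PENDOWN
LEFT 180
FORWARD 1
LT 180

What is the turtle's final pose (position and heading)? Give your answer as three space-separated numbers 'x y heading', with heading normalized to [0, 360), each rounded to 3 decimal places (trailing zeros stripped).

Executing turtle program step by step:
Start: pos=(-3,-2), heading=270, pen down
FD 18: (-3,-2) -> (-3,-20) [heading=270, draw]
FD 18: (-3,-20) -> (-3,-38) [heading=270, draw]
RT 90: heading 270 -> 180
LT 90: heading 180 -> 270
FD 13: (-3,-38) -> (-3,-51) [heading=270, draw]
BK 5: (-3,-51) -> (-3,-46) [heading=270, draw]
FD 18: (-3,-46) -> (-3,-64) [heading=270, draw]
RT 270: heading 270 -> 0
PD: pen down
LT 180: heading 0 -> 180
FD 1: (-3,-64) -> (-4,-64) [heading=180, draw]
LT 180: heading 180 -> 0
Final: pos=(-4,-64), heading=0, 6 segment(s) drawn

Answer: -4 -64 0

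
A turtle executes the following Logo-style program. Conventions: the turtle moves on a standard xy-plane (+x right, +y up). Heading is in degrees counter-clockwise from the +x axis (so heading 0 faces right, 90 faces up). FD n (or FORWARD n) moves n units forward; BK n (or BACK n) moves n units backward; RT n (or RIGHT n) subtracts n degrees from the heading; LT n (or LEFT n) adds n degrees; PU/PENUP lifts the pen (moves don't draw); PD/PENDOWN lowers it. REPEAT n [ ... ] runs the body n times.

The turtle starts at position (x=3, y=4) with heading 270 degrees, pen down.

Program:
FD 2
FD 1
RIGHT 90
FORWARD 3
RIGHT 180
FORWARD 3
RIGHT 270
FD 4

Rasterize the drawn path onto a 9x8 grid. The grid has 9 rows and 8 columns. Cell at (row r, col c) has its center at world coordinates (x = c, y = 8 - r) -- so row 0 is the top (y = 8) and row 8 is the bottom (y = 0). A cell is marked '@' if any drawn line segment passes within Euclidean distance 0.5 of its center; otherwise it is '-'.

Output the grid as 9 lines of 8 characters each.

Segment 0: (3,4) -> (3,2)
Segment 1: (3,2) -> (3,1)
Segment 2: (3,1) -> (-0,1)
Segment 3: (-0,1) -> (3,1)
Segment 4: (3,1) -> (3,5)

Answer: --------
--------
--------
---@----
---@----
---@----
---@----
@@@@----
--------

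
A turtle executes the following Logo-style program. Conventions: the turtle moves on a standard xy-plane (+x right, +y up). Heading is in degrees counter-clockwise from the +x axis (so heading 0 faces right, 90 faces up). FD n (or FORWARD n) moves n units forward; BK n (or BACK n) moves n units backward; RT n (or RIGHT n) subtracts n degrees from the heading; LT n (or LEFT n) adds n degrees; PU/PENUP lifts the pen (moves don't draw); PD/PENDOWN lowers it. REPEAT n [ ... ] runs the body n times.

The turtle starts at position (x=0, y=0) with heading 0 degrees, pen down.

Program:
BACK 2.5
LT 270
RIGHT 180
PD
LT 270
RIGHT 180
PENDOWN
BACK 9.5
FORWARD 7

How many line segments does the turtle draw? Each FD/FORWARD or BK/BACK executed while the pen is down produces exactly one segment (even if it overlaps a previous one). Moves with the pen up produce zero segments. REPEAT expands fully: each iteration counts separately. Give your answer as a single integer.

Executing turtle program step by step:
Start: pos=(0,0), heading=0, pen down
BK 2.5: (0,0) -> (-2.5,0) [heading=0, draw]
LT 270: heading 0 -> 270
RT 180: heading 270 -> 90
PD: pen down
LT 270: heading 90 -> 0
RT 180: heading 0 -> 180
PD: pen down
BK 9.5: (-2.5,0) -> (7,0) [heading=180, draw]
FD 7: (7,0) -> (0,0) [heading=180, draw]
Final: pos=(0,0), heading=180, 3 segment(s) drawn
Segments drawn: 3

Answer: 3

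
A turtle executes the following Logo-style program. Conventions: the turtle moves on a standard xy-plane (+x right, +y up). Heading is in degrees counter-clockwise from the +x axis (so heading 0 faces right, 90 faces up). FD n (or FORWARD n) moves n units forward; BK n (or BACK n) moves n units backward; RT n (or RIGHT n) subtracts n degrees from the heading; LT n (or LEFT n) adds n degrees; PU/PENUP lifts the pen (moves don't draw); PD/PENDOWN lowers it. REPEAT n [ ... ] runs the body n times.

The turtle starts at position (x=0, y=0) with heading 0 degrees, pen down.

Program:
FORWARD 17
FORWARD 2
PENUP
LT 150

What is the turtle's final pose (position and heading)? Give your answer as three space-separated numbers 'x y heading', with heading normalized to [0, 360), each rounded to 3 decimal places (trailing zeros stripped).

Answer: 19 0 150

Derivation:
Executing turtle program step by step:
Start: pos=(0,0), heading=0, pen down
FD 17: (0,0) -> (17,0) [heading=0, draw]
FD 2: (17,0) -> (19,0) [heading=0, draw]
PU: pen up
LT 150: heading 0 -> 150
Final: pos=(19,0), heading=150, 2 segment(s) drawn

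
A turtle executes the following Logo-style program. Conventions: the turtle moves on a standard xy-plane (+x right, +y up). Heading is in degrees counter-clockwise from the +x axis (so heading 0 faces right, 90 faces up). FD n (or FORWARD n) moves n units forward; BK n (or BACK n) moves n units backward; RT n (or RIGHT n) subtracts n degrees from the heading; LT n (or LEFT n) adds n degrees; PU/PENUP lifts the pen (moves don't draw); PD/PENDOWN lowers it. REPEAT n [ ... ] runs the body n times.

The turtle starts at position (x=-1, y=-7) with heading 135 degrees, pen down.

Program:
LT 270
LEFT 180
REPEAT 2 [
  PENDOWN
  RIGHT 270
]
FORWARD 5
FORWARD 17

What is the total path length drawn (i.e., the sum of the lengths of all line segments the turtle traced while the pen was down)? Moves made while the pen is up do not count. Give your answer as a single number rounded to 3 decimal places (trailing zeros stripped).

Answer: 22

Derivation:
Executing turtle program step by step:
Start: pos=(-1,-7), heading=135, pen down
LT 270: heading 135 -> 45
LT 180: heading 45 -> 225
REPEAT 2 [
  -- iteration 1/2 --
  PD: pen down
  RT 270: heading 225 -> 315
  -- iteration 2/2 --
  PD: pen down
  RT 270: heading 315 -> 45
]
FD 5: (-1,-7) -> (2.536,-3.464) [heading=45, draw]
FD 17: (2.536,-3.464) -> (14.556,8.556) [heading=45, draw]
Final: pos=(14.556,8.556), heading=45, 2 segment(s) drawn

Segment lengths:
  seg 1: (-1,-7) -> (2.536,-3.464), length = 5
  seg 2: (2.536,-3.464) -> (14.556,8.556), length = 17
Total = 22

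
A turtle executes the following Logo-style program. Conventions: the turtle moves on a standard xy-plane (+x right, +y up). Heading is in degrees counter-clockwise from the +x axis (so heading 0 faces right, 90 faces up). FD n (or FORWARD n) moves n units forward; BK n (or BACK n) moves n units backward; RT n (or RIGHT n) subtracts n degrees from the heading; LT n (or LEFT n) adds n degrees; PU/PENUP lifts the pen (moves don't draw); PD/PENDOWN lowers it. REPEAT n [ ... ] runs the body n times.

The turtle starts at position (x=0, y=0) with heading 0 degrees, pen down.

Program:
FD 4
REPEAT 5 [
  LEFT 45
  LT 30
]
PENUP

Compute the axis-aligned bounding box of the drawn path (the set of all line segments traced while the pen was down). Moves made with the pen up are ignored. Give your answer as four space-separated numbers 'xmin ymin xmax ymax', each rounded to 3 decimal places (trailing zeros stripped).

Executing turtle program step by step:
Start: pos=(0,0), heading=0, pen down
FD 4: (0,0) -> (4,0) [heading=0, draw]
REPEAT 5 [
  -- iteration 1/5 --
  LT 45: heading 0 -> 45
  LT 30: heading 45 -> 75
  -- iteration 2/5 --
  LT 45: heading 75 -> 120
  LT 30: heading 120 -> 150
  -- iteration 3/5 --
  LT 45: heading 150 -> 195
  LT 30: heading 195 -> 225
  -- iteration 4/5 --
  LT 45: heading 225 -> 270
  LT 30: heading 270 -> 300
  -- iteration 5/5 --
  LT 45: heading 300 -> 345
  LT 30: heading 345 -> 15
]
PU: pen up
Final: pos=(4,0), heading=15, 1 segment(s) drawn

Segment endpoints: x in {0, 4}, y in {0}
xmin=0, ymin=0, xmax=4, ymax=0

Answer: 0 0 4 0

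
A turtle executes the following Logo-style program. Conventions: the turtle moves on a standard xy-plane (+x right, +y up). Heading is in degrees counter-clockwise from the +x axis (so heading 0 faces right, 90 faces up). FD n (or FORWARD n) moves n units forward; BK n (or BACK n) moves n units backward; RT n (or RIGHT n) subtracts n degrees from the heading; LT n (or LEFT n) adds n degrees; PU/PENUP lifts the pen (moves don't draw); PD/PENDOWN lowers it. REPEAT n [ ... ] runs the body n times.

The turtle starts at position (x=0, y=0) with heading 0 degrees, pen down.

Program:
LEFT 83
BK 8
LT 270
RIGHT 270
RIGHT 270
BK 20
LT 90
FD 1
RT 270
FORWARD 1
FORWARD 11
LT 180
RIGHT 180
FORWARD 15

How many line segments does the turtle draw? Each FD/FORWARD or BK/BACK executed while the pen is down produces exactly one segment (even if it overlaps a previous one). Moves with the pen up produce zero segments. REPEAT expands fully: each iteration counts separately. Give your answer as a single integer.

Executing turtle program step by step:
Start: pos=(0,0), heading=0, pen down
LT 83: heading 0 -> 83
BK 8: (0,0) -> (-0.975,-7.94) [heading=83, draw]
LT 270: heading 83 -> 353
RT 270: heading 353 -> 83
RT 270: heading 83 -> 173
BK 20: (-0.975,-7.94) -> (18.876,-10.378) [heading=173, draw]
LT 90: heading 173 -> 263
FD 1: (18.876,-10.378) -> (18.754,-11.37) [heading=263, draw]
RT 270: heading 263 -> 353
FD 1: (18.754,-11.37) -> (19.747,-11.492) [heading=353, draw]
FD 11: (19.747,-11.492) -> (30.665,-12.833) [heading=353, draw]
LT 180: heading 353 -> 173
RT 180: heading 173 -> 353
FD 15: (30.665,-12.833) -> (45.553,-14.661) [heading=353, draw]
Final: pos=(45.553,-14.661), heading=353, 6 segment(s) drawn
Segments drawn: 6

Answer: 6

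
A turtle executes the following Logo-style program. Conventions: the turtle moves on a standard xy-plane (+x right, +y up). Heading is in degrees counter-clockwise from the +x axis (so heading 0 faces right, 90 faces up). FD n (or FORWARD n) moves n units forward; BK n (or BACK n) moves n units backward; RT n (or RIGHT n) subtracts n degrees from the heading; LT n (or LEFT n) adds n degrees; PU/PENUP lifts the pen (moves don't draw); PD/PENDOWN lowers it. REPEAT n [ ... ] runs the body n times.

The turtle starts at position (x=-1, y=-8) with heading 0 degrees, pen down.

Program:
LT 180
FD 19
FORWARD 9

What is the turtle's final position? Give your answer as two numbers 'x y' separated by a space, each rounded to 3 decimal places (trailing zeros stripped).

Executing turtle program step by step:
Start: pos=(-1,-8), heading=0, pen down
LT 180: heading 0 -> 180
FD 19: (-1,-8) -> (-20,-8) [heading=180, draw]
FD 9: (-20,-8) -> (-29,-8) [heading=180, draw]
Final: pos=(-29,-8), heading=180, 2 segment(s) drawn

Answer: -29 -8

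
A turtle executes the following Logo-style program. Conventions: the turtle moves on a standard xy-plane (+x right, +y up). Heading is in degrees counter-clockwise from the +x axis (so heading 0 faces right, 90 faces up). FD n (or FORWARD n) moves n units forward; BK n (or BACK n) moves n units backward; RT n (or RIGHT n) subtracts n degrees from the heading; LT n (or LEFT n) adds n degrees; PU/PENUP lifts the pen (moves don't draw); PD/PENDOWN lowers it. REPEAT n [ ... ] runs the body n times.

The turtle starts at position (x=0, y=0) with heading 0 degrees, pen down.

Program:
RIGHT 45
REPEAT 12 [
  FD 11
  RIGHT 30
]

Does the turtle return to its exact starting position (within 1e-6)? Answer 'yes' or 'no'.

Answer: yes

Derivation:
Executing turtle program step by step:
Start: pos=(0,0), heading=0, pen down
RT 45: heading 0 -> 315
REPEAT 12 [
  -- iteration 1/12 --
  FD 11: (0,0) -> (7.778,-7.778) [heading=315, draw]
  RT 30: heading 315 -> 285
  -- iteration 2/12 --
  FD 11: (7.778,-7.778) -> (10.625,-18.403) [heading=285, draw]
  RT 30: heading 285 -> 255
  -- iteration 3/12 --
  FD 11: (10.625,-18.403) -> (7.778,-29.029) [heading=255, draw]
  RT 30: heading 255 -> 225
  -- iteration 4/12 --
  FD 11: (7.778,-29.029) -> (0,-36.807) [heading=225, draw]
  RT 30: heading 225 -> 195
  -- iteration 5/12 --
  FD 11: (0,-36.807) -> (-10.625,-39.654) [heading=195, draw]
  RT 30: heading 195 -> 165
  -- iteration 6/12 --
  FD 11: (-10.625,-39.654) -> (-21.25,-36.807) [heading=165, draw]
  RT 30: heading 165 -> 135
  -- iteration 7/12 --
  FD 11: (-21.25,-36.807) -> (-29.029,-29.029) [heading=135, draw]
  RT 30: heading 135 -> 105
  -- iteration 8/12 --
  FD 11: (-29.029,-29.029) -> (-31.876,-18.403) [heading=105, draw]
  RT 30: heading 105 -> 75
  -- iteration 9/12 --
  FD 11: (-31.876,-18.403) -> (-29.029,-7.778) [heading=75, draw]
  RT 30: heading 75 -> 45
  -- iteration 10/12 --
  FD 11: (-29.029,-7.778) -> (-21.25,0) [heading=45, draw]
  RT 30: heading 45 -> 15
  -- iteration 11/12 --
  FD 11: (-21.25,0) -> (-10.625,2.847) [heading=15, draw]
  RT 30: heading 15 -> 345
  -- iteration 12/12 --
  FD 11: (-10.625,2.847) -> (0,0) [heading=345, draw]
  RT 30: heading 345 -> 315
]
Final: pos=(0,0), heading=315, 12 segment(s) drawn

Start position: (0, 0)
Final position: (0, 0)
Distance = 0; < 1e-6 -> CLOSED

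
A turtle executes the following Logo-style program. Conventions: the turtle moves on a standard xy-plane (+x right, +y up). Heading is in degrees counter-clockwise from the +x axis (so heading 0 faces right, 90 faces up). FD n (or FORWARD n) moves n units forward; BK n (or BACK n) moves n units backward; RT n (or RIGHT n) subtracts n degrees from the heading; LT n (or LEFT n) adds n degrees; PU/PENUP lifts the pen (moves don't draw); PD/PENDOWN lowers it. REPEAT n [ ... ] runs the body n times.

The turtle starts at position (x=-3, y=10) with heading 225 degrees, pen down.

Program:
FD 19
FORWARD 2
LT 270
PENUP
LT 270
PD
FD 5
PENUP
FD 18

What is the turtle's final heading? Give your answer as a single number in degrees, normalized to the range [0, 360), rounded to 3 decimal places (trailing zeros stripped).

Executing turtle program step by step:
Start: pos=(-3,10), heading=225, pen down
FD 19: (-3,10) -> (-16.435,-3.435) [heading=225, draw]
FD 2: (-16.435,-3.435) -> (-17.849,-4.849) [heading=225, draw]
LT 270: heading 225 -> 135
PU: pen up
LT 270: heading 135 -> 45
PD: pen down
FD 5: (-17.849,-4.849) -> (-14.314,-1.314) [heading=45, draw]
PU: pen up
FD 18: (-14.314,-1.314) -> (-1.586,11.414) [heading=45, move]
Final: pos=(-1.586,11.414), heading=45, 3 segment(s) drawn

Answer: 45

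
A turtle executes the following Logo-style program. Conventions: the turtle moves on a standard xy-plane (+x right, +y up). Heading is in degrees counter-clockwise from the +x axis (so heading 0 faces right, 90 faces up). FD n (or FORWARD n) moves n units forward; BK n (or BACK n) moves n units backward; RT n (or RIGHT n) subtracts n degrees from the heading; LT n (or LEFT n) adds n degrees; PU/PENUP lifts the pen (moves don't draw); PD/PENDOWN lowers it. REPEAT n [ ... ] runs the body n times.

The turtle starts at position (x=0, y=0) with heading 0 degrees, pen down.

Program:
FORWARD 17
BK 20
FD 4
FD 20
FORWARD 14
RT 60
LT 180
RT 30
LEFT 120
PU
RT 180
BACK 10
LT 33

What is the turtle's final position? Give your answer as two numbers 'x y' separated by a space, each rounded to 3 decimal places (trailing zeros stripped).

Executing turtle program step by step:
Start: pos=(0,0), heading=0, pen down
FD 17: (0,0) -> (17,0) [heading=0, draw]
BK 20: (17,0) -> (-3,0) [heading=0, draw]
FD 4: (-3,0) -> (1,0) [heading=0, draw]
FD 20: (1,0) -> (21,0) [heading=0, draw]
FD 14: (21,0) -> (35,0) [heading=0, draw]
RT 60: heading 0 -> 300
LT 180: heading 300 -> 120
RT 30: heading 120 -> 90
LT 120: heading 90 -> 210
PU: pen up
RT 180: heading 210 -> 30
BK 10: (35,0) -> (26.34,-5) [heading=30, move]
LT 33: heading 30 -> 63
Final: pos=(26.34,-5), heading=63, 5 segment(s) drawn

Answer: 26.34 -5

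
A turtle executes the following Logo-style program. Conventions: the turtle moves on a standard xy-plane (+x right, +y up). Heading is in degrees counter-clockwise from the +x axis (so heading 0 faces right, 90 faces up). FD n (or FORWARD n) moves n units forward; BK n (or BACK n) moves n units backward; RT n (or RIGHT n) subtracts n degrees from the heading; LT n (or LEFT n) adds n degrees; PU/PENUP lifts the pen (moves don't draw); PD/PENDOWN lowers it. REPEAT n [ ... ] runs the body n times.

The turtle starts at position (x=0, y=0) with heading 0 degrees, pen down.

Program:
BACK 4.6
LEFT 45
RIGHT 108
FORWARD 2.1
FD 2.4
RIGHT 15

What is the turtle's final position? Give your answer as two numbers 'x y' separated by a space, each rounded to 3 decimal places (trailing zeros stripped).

Answer: -2.557 -4.01

Derivation:
Executing turtle program step by step:
Start: pos=(0,0), heading=0, pen down
BK 4.6: (0,0) -> (-4.6,0) [heading=0, draw]
LT 45: heading 0 -> 45
RT 108: heading 45 -> 297
FD 2.1: (-4.6,0) -> (-3.647,-1.871) [heading=297, draw]
FD 2.4: (-3.647,-1.871) -> (-2.557,-4.01) [heading=297, draw]
RT 15: heading 297 -> 282
Final: pos=(-2.557,-4.01), heading=282, 3 segment(s) drawn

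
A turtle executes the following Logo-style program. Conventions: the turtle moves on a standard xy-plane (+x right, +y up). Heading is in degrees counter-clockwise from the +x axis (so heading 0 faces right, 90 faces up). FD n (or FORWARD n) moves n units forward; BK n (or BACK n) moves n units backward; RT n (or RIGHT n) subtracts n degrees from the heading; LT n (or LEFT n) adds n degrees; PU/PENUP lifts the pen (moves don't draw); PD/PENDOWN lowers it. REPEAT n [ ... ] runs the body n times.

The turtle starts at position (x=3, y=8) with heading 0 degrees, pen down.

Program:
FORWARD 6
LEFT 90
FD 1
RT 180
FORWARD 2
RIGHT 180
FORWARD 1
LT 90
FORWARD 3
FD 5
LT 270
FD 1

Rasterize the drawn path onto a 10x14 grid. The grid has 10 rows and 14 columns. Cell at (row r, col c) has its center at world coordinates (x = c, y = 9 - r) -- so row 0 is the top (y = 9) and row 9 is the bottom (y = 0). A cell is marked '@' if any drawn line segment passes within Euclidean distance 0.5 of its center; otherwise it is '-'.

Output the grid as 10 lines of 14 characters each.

Answer: -@-------@----
-@@@@@@@@@----
---------@----
--------------
--------------
--------------
--------------
--------------
--------------
--------------

Derivation:
Segment 0: (3,8) -> (9,8)
Segment 1: (9,8) -> (9,9)
Segment 2: (9,9) -> (9,7)
Segment 3: (9,7) -> (9,8)
Segment 4: (9,8) -> (6,8)
Segment 5: (6,8) -> (1,8)
Segment 6: (1,8) -> (1,9)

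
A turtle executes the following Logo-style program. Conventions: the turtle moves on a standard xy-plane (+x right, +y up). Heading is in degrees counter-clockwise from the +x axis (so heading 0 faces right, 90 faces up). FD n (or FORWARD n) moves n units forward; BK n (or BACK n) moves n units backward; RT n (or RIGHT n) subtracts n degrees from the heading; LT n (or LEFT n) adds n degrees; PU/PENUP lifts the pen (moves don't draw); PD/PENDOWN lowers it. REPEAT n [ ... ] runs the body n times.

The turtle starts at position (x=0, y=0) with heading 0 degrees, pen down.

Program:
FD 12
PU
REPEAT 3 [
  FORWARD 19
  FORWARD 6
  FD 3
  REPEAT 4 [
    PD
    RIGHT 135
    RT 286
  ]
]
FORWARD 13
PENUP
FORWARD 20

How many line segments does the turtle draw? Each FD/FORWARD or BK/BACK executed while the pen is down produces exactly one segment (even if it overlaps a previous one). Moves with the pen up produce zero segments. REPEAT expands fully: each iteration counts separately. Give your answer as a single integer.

Executing turtle program step by step:
Start: pos=(0,0), heading=0, pen down
FD 12: (0,0) -> (12,0) [heading=0, draw]
PU: pen up
REPEAT 3 [
  -- iteration 1/3 --
  FD 19: (12,0) -> (31,0) [heading=0, move]
  FD 6: (31,0) -> (37,0) [heading=0, move]
  FD 3: (37,0) -> (40,0) [heading=0, move]
  REPEAT 4 [
    -- iteration 1/4 --
    PD: pen down
    RT 135: heading 0 -> 225
    RT 286: heading 225 -> 299
    -- iteration 2/4 --
    PD: pen down
    RT 135: heading 299 -> 164
    RT 286: heading 164 -> 238
    -- iteration 3/4 --
    PD: pen down
    RT 135: heading 238 -> 103
    RT 286: heading 103 -> 177
    -- iteration 4/4 --
    PD: pen down
    RT 135: heading 177 -> 42
    RT 286: heading 42 -> 116
  ]
  -- iteration 2/3 --
  FD 19: (40,0) -> (31.671,17.077) [heading=116, draw]
  FD 6: (31.671,17.077) -> (29.041,22.47) [heading=116, draw]
  FD 3: (29.041,22.47) -> (27.726,25.166) [heading=116, draw]
  REPEAT 4 [
    -- iteration 1/4 --
    PD: pen down
    RT 135: heading 116 -> 341
    RT 286: heading 341 -> 55
    -- iteration 2/4 --
    PD: pen down
    RT 135: heading 55 -> 280
    RT 286: heading 280 -> 354
    -- iteration 3/4 --
    PD: pen down
    RT 135: heading 354 -> 219
    RT 286: heading 219 -> 293
    -- iteration 4/4 --
    PD: pen down
    RT 135: heading 293 -> 158
    RT 286: heading 158 -> 232
  ]
  -- iteration 3/3 --
  FD 19: (27.726,25.166) -> (16.028,10.194) [heading=232, draw]
  FD 6: (16.028,10.194) -> (12.334,5.466) [heading=232, draw]
  FD 3: (12.334,5.466) -> (10.487,3.102) [heading=232, draw]
  REPEAT 4 [
    -- iteration 1/4 --
    PD: pen down
    RT 135: heading 232 -> 97
    RT 286: heading 97 -> 171
    -- iteration 2/4 --
    PD: pen down
    RT 135: heading 171 -> 36
    RT 286: heading 36 -> 110
    -- iteration 3/4 --
    PD: pen down
    RT 135: heading 110 -> 335
    RT 286: heading 335 -> 49
    -- iteration 4/4 --
    PD: pen down
    RT 135: heading 49 -> 274
    RT 286: heading 274 -> 348
  ]
]
FD 13: (10.487,3.102) -> (23.203,0.399) [heading=348, draw]
PU: pen up
FD 20: (23.203,0.399) -> (42.766,-3.759) [heading=348, move]
Final: pos=(42.766,-3.759), heading=348, 8 segment(s) drawn
Segments drawn: 8

Answer: 8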